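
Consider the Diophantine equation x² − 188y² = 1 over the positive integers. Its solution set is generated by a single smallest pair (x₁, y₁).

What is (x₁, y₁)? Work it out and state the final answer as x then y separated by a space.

4607 336

√188 = [13; 1,2,2,6,2,2,1,26, …], period ℓ=8 (even) → k=7
k=0  a_k=13  p_k/q_k = 13/1
k=1  a_k=1  p_k/q_k = 14/1
k=2  a_k=2  p_k/q_k = 41/3
k=3  a_k=2  p_k/q_k = 96/7
…
k=5  a_k=2  p_k/q_k = 1330/97
k=6  a_k=2  p_k/q_k = 3277/239
k=7  a_k=1  p_k/q_k = 4607/336
→ (4607, 336).  Check: 4607²=21224449, 188·336²=21224448, difference 1.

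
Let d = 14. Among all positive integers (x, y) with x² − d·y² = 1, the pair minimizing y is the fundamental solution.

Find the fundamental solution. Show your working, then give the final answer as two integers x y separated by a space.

15 4

d=14: √d = [3; 1,2,1,6] (ℓ=4, even), read p_3/q_3
k=0  a_k=3  p_k/q_k = 3/1
k=1  a_k=1  p_k/q_k = 4/1
k=2  a_k=2  p_k/q_k = 11/3
k=3  a_k=1  p_k/q_k = 15/4
fundamental: x₁=15, y₁=4  (since 225 − 14·16 = 1)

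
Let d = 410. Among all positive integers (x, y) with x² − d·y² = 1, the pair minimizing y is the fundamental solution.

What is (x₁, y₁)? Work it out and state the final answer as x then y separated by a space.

d=410: √d = [20; 4,40] (ℓ=2, even), read p_1/q_1
k=0  a_k=20  p_k/q_k = 20/1
k=1  a_k=4  p_k/q_k = 81/4
(x₁, y₁) = (81, 4);  81² − 410·4² = 1 ✓

81 4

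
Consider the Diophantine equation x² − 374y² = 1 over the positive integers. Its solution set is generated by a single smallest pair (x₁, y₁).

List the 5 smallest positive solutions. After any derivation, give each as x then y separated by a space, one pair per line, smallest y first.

3365 174
22646449 1171020
152410598405 7880964426
1025723304619201 53038889415960
6903117687676624325 356951717888446374

√374 → a₀=19, period (2,1,18,1,2,38); ℓ=6 even so k=5
i=0: a=19 ⇒ p=19, q=1
…
i=2: a=1 ⇒ p=58, q=3
i=3: a=18 ⇒ p=1083, q=56
i=4: a=1 ⇒ p=1141, q=59
i=5: a=2 ⇒ p=3365, q=174
fundamental: x₁=3365, y₁=174  (since 11323225 − 374·30276 = 1)
(x_2, y_2) = (3365·3365 + 374·174·174, 3365·174 + 174·3365) = (22646449, 1171020)
(x_3, y_3) = (3365·22646449 + 374·174·1171020, 3365·1171020 + 174·22646449) = (152410598405, 7880964426)
(x_4, y_4) = (3365·152410598405 + 374·174·7880964426, 3365·7880964426 + 174·152410598405) = (1025723304619201, 53038889415960)
(x_5, y_5) = (3365·1025723304619201 + 374·174·53038889415960, 3365·53038889415960 + 174·1025723304619201) = (6903117687676624325, 356951717888446374)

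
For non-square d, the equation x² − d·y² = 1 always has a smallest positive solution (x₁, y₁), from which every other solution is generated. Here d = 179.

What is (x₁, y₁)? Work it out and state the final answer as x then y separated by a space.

[13; 2,1,1,1,3,…,1,2,26] for √179; ℓ=14 ⇒ convergent index 13
step 0: (13, 1)  from 13·(1,0) + (0,1)
step 1: (27, 2)  from 2·(13,1) + (1,0)
step 2: (40, 3)  from 1·(27,2) + (13,1)
step 3: (67, 5)  from 1·(40,3) + (27,2)
…
step 5: (388, 29)  from 3·(107,8) + (67,5)
step 6: (2047, 153)  from 5·(388,29) + (107,8)
step 7: (26999, 2018)  from 13·(2047,153) + (388,29)
step 8: (137042, 10243)  from 5·(26999,2018) + (2047,153)
step 9: (438125, 32747)  from 3·(137042,10243) + (26999,2018)
step 10: (575167, 42990)  from 1·(438125,32747) + (137042,10243)
step 11: (1013292, 75737)  from 1·(575167,42990) + (438125,32747)
step 12: (1588459, 118727)  from 1·(1013292,75737) + (575167,42990)
step 13: (4190210, 313191)  from 2·(1588459,118727) + (1013292,75737)
(x₁, y₁) = (4190210, 313191);  4190210² − 179·313191² = 1 ✓

4190210 313191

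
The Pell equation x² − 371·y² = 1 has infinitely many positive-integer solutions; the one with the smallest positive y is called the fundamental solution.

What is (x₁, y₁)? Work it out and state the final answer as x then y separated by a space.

[19; 3,1,4,1,3,38] for √371; ℓ=6 ⇒ convergent index 5
i=0: a=19 ⇒ p=19, q=1
i=1: a=3 ⇒ p=58, q=3
i=2: a=1 ⇒ p=77, q=4
i=3: a=4 ⇒ p=366, q=19
i=4: a=1 ⇒ p=443, q=23
i=5: a=3 ⇒ p=1695, q=88
fundamental: x₁=1695, y₁=88  (since 2873025 − 371·7744 = 1)

1695 88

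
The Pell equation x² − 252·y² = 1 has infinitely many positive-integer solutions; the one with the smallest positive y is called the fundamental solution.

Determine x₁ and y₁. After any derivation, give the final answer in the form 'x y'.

127 8

d=252: √d = [15; 1,6,1,30] (ℓ=4, even), read p_3/q_3
i=0: a=15 ⇒ p=15, q=1
…
i=2: a=6 ⇒ p=111, q=7
i=3: a=1 ⇒ p=127, q=8
(x₁, y₁) = (127, 8);  127² − 252·8² = 1 ✓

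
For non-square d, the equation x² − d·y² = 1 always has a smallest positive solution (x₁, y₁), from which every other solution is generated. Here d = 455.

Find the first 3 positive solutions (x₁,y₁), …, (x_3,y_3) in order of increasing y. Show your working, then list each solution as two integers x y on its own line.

64 3
8191 384
1048384 49149

d=455: √d = [21; 3,42] (ℓ=2, even), read p_1/q_1
a_0=21:  p_0=21·1+0=21,  q_0=21·0+1=1
a_1=3:  p_1=3·21+1=64,  q_1=3·1+0=3
→ (64, 3).  Check: 64²=4096, 455·3²=4095, difference 1.
n=2: (64,3)∘(64,3) = (64·64+455·3·3, 64·3+3·64) = (8191,384)
n=3: (8191,384)∘(64,3) = (64·8191+455·3·384, 64·384+3·8191) = (1048384,49149)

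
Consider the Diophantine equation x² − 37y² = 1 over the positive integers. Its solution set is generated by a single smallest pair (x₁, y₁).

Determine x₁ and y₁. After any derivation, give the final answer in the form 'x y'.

d=37: √d = [6; 12] (ℓ=1, odd), read p_1/q_1
step 0: (6, 1)  from 6·(1,0) + (0,1)
step 1: (73, 12)  from 12·(6,1) + (1,0)
(x₁, y₁) = (73, 12);  73² − 37·12² = 1 ✓

73 12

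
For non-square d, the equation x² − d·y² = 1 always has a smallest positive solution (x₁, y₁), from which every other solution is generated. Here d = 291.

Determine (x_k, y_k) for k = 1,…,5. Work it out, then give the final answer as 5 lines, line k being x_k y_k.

√291 = [17; 17,34, …], period ℓ=2 (even) → k=1
a_0=17:  p_0=17·1+0=17,  q_0=17·0+1=1
a_1=17:  p_1=17·17+1=290,  q_1=17·1+0=17
→ (290, 17).  Check: 290²=84100, 291·17²=84099, difference 1.
(290+17√291)^2 = 168199 + 9860√291
(290+17√291)^3 = 97555130 + 5718783√291
(290+17√291)^4 = 56581807201 + 3316884280√291
(290+17√291)^5 = 32817350621450 + 1923787163617√291

290 17
168199 9860
97555130 5718783
56581807201 3316884280
32817350621450 1923787163617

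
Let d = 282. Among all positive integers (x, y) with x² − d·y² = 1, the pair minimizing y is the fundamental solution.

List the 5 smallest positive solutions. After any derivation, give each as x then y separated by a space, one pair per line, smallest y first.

2351 140
11054401 658280
51977791151 3095232420
244399562937601 14553782180560
1149166692954808751 68431880717760700

[16; 1,3,1,4,1,3,1,32] for √282; ℓ=8 ⇒ convergent index 7
k=0  a_k=16  p_k/q_k = 16/1
…
k=2  a_k=3  p_k/q_k = 67/4
k=3  a_k=1  p_k/q_k = 84/5
…
k=5  a_k=1  p_k/q_k = 487/29
k=6  a_k=3  p_k/q_k = 1864/111
k=7  a_k=1  p_k/q_k = 2351/140
fundamental: x₁=2351, y₁=140  (since 5527201 − 282·19600 = 1)
k=2:  x_2 = 2351·2351+282·140·140 = 11054401,  y_2 = 2351·140+140·2351 = 658280
k=3:  x_3 = 2351·11054401+282·140·658280 = 51977791151,  y_3 = 2351·658280+140·11054401 = 3095232420
k=4:  x_4 = 2351·51977791151+282·140·3095232420 = 244399562937601,  y_4 = 2351·3095232420+140·51977791151 = 14553782180560
k=5:  x_5 = 2351·244399562937601+282·140·14553782180560 = 1149166692954808751,  y_5 = 2351·14553782180560+140·244399562937601 = 68431880717760700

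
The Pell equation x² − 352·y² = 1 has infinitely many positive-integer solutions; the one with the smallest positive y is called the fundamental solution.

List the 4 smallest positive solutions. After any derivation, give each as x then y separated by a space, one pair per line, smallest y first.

77617 4137
12048797377 642203058
1870383011943601 99691749501435
290347036464004160257 15475549041463557732

√352 = [18; 1,3,5,9,5,3,1,36, …], period ℓ=8 (even) → k=7
step 0: (18, 1)  from 18·(1,0) + (0,1)
…
step 2: (75, 4)  from 3·(19,1) + (18,1)
…
step 5: (18499, 986)  from 5·(3621,193) + (394,21)
step 6: (59118, 3151)  from 3·(18499,986) + (3621,193)
step 7: (77617, 4137)  from 1·(59118,3151) + (18499,986)
fundamental: x₁=77617, y₁=4137  (since 6024398689 − 352·17114769 = 1)
(x_2, y_2) = (77617·77617 + 352·4137·4137, 77617·4137 + 4137·77617) = (12048797377, 642203058)
(x_3, y_3) = (77617·12048797377 + 352·4137·642203058, 77617·642203058 + 4137·12048797377) = (1870383011943601, 99691749501435)
(x_4, y_4) = (77617·1870383011943601 + 352·4137·99691749501435, 77617·99691749501435 + 4137·1870383011943601) = (290347036464004160257, 15475549041463557732)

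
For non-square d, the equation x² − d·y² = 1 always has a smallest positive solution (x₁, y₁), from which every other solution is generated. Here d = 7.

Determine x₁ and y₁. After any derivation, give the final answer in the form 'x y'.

8 3

√7 → a₀=2, period (1,1,1,4); ℓ=4 even so k=3
a_0=2:  p_0=2·1+0=2,  q_0=2·0+1=1
…
a_2=1:  p_2=1·3+2=5,  q_2=1·1+1=2
a_3=1:  p_3=1·5+3=8,  q_3=1·2+1=3
fundamental: x₁=8, y₁=3  (since 64 − 7·9 = 1)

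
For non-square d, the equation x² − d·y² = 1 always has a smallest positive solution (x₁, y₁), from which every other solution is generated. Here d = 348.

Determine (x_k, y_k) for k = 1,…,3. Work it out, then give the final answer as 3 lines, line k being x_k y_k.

√348 = [18; 1,1,1,8,1,1,1,36, …], period ℓ=8 (even) → k=7
i=0: a=18 ⇒ p=18, q=1
…
i=4: a=8 ⇒ p=485, q=26
i=5: a=1 ⇒ p=541, q=29
i=6: a=1 ⇒ p=1026, q=55
i=7: a=1 ⇒ p=1567, q=84
fundamental: x₁=1567, y₁=84  (since 2455489 − 348·7056 = 1)
(1567+84√348)^2 = 4910977 + 263256√348
(1567+84√348)^3 = 15391000351 + 825044220√348

1567 84
4910977 263256
15391000351 825044220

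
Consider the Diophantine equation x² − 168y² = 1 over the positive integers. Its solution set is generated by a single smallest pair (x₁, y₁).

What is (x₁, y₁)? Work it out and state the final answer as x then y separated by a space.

√168 = [12; 1,24, …], period ℓ=2 (even) → k=1
k=0  a_k=12  p_k/q_k = 12/1
k=1  a_k=1  p_k/q_k = 13/1
(x₁, y₁) = (13, 1);  13² − 168·1² = 1 ✓

13 1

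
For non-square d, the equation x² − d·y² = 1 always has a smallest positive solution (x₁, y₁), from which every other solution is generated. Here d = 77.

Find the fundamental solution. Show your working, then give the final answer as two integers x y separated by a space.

351 40

√77 → a₀=8, period (1,3,2,3,1,16); ℓ=6 even so k=5
i=0: a=8 ⇒ p=8, q=1
i=1: a=1 ⇒ p=9, q=1
…
i=4: a=3 ⇒ p=272, q=31
i=5: a=1 ⇒ p=351, q=40
fundamental: x₁=351, y₁=40  (since 123201 − 77·1600 = 1)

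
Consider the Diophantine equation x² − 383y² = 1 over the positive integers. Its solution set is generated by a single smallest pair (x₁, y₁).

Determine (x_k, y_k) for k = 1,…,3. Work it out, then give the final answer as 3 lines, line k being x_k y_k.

√383 → a₀=19, period (1,1,3,19,3,1,1,38); ℓ=8 even so k=7
i=0: a=19 ⇒ p=19, q=1
i=1: a=1 ⇒ p=20, q=1
…
i=3: a=3 ⇒ p=137, q=7
i=4: a=19 ⇒ p=2642, q=135
i=5: a=3 ⇒ p=8063, q=412
i=6: a=1 ⇒ p=10705, q=547
i=7: a=1 ⇒ p=18768, q=959
(x₁, y₁) = (18768, 959);  18768² − 383·959² = 1 ✓
(18768+959√383)^2 = 704475647 + 35997024√383
(18768+959√383)^3 = 26443197867024 + 1351184291905√383

18768 959
704475647 35997024
26443197867024 1351184291905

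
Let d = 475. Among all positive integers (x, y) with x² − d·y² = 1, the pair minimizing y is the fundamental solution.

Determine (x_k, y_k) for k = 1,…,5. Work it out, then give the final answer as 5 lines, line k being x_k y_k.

[21; 1,3,1,6,2,6,1,3,1,42] for √475; ℓ=10 ⇒ convergent index 9
step 0: (21, 1)  from 21·(1,0) + (0,1)
step 1: (22, 1)  from 1·(21,1) + (1,0)
step 2: (87, 4)  from 3·(22,1) + (21,1)
step 3: (109, 5)  from 1·(87,4) + (22,1)
step 4: (741, 34)  from 6·(109,5) + (87,4)
step 5: (1591, 73)  from 2·(741,34) + (109,5)
…
step 7: (11878, 545)  from 1·(10287,472) + (1591,73)
step 8: (45921, 2107)  from 3·(11878,545) + (10287,472)
step 9: (57799, 2652)  from 1·(45921,2107) + (11878,545)
→ (57799, 2652).  Check: 57799²=3340724401, 475·2652²=3340724400, difference 1.
(57799+2652√475)^2 = 6681448801 + 306565896√475
(57799+2652√475)^3 = 772362118440199 + 35438404443156√475
(57799+2652√475)^4 = 89283516160768675201 + 4096608676513381392√475
(57799+2652√475)^5 = 10320995900380175197444999 + 473559769752155457709260√475

57799 2652
6681448801 306565896
772362118440199 35438404443156
89283516160768675201 4096608676513381392
10320995900380175197444999 473559769752155457709260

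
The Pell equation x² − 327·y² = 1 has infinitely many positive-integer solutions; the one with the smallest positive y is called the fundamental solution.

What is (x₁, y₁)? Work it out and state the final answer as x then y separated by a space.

d=327: √d = [18; 12,36] (ℓ=2, even), read p_1/q_1
k=0  a_k=18  p_k/q_k = 18/1
k=1  a_k=12  p_k/q_k = 217/12
(x₁, y₁) = (217, 12);  217² − 327·12² = 1 ✓

217 12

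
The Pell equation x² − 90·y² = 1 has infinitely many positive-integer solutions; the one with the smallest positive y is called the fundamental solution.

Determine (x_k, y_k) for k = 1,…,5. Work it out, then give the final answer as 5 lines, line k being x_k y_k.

19 2
721 76
27379 2886
1039681 109592
39480499 4161610

d=90: √d = [9; 2,18] (ℓ=2, even), read p_1/q_1
step 0: (9, 1)  from 9·(1,0) + (0,1)
step 1: (19, 2)  from 2·(9,1) + (1,0)
→ (19, 2).  Check: 19²=361, 90·2²=360, difference 1.
(19+2√90)^2 = 721 + 76√90
(19+2√90)^3 = 27379 + 2886√90
(19+2√90)^4 = 1039681 + 109592√90
(19+2√90)^5 = 39480499 + 4161610√90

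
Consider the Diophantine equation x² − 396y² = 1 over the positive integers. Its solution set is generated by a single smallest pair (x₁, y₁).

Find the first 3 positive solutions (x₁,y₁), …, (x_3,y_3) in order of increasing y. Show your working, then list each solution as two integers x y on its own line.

199 10
79201 3980
31521799 1584030

[19; 1,8,1,38] for √396; ℓ=4 ⇒ convergent index 3
step 0: (19, 1)  from 19·(1,0) + (0,1)
step 1: (20, 1)  from 1·(19,1) + (1,0)
step 2: (179, 9)  from 8·(20,1) + (19,1)
step 3: (199, 10)  from 1·(179,9) + (20,1)
fundamental: x₁=199, y₁=10  (since 39601 − 396·100 = 1)
k=2:  x_2 = 199·199+396·10·10 = 79201,  y_2 = 199·10+10·199 = 3980
k=3:  x_3 = 199·79201+396·10·3980 = 31521799,  y_3 = 199·3980+10·79201 = 1584030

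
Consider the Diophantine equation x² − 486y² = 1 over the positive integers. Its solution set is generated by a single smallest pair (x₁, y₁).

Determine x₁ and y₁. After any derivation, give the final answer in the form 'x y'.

√486 = [22; 22,44, …], period ℓ=2 (even) → k=1
k=0  a_k=22  p_k/q_k = 22/1
k=1  a_k=22  p_k/q_k = 485/22
(x₁, y₁) = (485, 22);  485² − 486·22² = 1 ✓

485 22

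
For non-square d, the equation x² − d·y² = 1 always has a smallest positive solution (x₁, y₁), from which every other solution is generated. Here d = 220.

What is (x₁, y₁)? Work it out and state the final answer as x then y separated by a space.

89 6

d=220: √d = [14; 1,4,1,28] (ℓ=4, even), read p_3/q_3
k=0  a_k=14  p_k/q_k = 14/1
…
k=2  a_k=4  p_k/q_k = 74/5
k=3  a_k=1  p_k/q_k = 89/6
(x₁, y₁) = (89, 6);  89² − 220·6² = 1 ✓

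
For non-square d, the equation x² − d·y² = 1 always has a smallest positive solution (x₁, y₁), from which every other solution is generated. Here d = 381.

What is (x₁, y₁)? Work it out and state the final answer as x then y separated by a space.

1015 52

√381 → a₀=19, period (1,1,12,1,1,38); ℓ=6 even so k=5
a_0=19:  p_0=19·1+0=19,  q_0=19·0+1=1
…
a_4=1:  p_4=1·488+39=527,  q_4=1·25+2=27
a_5=1:  p_5=1·527+488=1015,  q_5=1·27+25=52
→ (1015, 52).  Check: 1015²=1030225, 381·52²=1030224, difference 1.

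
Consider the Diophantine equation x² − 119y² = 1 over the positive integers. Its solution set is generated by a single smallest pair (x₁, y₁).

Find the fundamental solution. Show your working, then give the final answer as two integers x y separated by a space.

120 11

√119 = [10; 1,9,1,20, …], period ℓ=4 (even) → k=3
step 0: (10, 1)  from 10·(1,0) + (0,1)
step 1: (11, 1)  from 1·(10,1) + (1,0)
step 2: (109, 10)  from 9·(11,1) + (10,1)
step 3: (120, 11)  from 1·(109,10) + (11,1)
fundamental: x₁=120, y₁=11  (since 14400 − 119·121 = 1)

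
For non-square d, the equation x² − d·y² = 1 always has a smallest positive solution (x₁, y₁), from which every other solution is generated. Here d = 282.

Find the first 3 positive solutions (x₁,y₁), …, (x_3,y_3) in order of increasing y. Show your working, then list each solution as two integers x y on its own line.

√282 → a₀=16, period (1,3,1,4,1,3,1,32); ℓ=8 even so k=7
step 0: (16, 1)  from 16·(1,0) + (0,1)
step 1: (17, 1)  from 1·(16,1) + (1,0)
…
step 6: (1864, 111)  from 3·(487,29) + (403,24)
step 7: (2351, 140)  from 1·(1864,111) + (487,29)
→ (2351, 140).  Check: 2351²=5527201, 282·140²=5527200, difference 1.
k=2:  x_2 = 2351·2351+282·140·140 = 11054401,  y_2 = 2351·140+140·2351 = 658280
k=3:  x_3 = 2351·11054401+282·140·658280 = 51977791151,  y_3 = 2351·658280+140·11054401 = 3095232420

2351 140
11054401 658280
51977791151 3095232420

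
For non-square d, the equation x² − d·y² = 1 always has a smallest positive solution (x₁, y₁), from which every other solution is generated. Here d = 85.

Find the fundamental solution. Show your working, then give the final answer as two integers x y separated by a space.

√85 → a₀=9, period (4,1,1,4,18); ℓ=5 odd so k=9
a_0=9:  p_0=9·1+0=9,  q_0=9·0+1=1
…
a_3=1:  p_3=1·46+37=83,  q_3=1·5+4=9
…
a_6=4:  p_6=4·6887+378=27926,  q_6=4·747+41=3029
…
a_8=1:  p_8=1·34813+27926=62739,  q_8=1·3776+3029=6805
a_9=4:  p_9=4·62739+34813=285769,  q_9=4·6805+3776=30996
fundamental: x₁=285769, y₁=30996  (since 81663921361 − 85·960752016 = 1)

285769 30996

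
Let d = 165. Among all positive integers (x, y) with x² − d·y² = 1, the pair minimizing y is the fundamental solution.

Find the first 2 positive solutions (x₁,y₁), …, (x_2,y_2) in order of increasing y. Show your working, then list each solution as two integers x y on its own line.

[12; 1,5,2,5,1,24] for √165; ℓ=6 ⇒ convergent index 5
step 0: (12, 1)  from 12·(1,0) + (0,1)
step 1: (13, 1)  from 1·(12,1) + (1,0)
step 2: (77, 6)  from 5·(13,1) + (12,1)
…
step 4: (912, 71)  from 5·(167,13) + (77,6)
step 5: (1079, 84)  from 1·(912,71) + (167,13)
→ (1079, 84).  Check: 1079²=1164241, 165·84²=1164240, difference 1.
(x_2, y_2) = (1079·1079 + 165·84·84, 1079·84 + 84·1079) = (2328481, 181272)

1079 84
2328481 181272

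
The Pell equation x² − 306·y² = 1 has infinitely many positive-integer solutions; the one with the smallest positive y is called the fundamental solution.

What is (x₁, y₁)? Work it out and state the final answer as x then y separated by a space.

35 2

d=306: √d = [17; 2,34] (ℓ=2, even), read p_1/q_1
k=0  a_k=17  p_k/q_k = 17/1
k=1  a_k=2  p_k/q_k = 35/2
→ (35, 2).  Check: 35²=1225, 306·2²=1224, difference 1.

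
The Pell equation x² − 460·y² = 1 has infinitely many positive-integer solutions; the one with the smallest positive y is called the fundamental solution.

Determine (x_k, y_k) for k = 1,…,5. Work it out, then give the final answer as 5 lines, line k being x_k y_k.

2535751 118230
12860066268001 599603681460
65219851798297071751 3040891269731634690
330762608834754335913072001 15421886156225925189922920
1677463232230609064240018182143751 78212126485069051161274736991150

√460 = [21; 2,4,3,1,2,10,2,1,3,4,2,42, …], period ℓ=12 (even) → k=11
step 0: (21, 1)  from 21·(1,0) + (0,1)
step 1: (43, 2)  from 2·(21,1) + (1,0)
step 2: (193, 9)  from 4·(43,2) + (21,1)
step 3: (622, 29)  from 3·(193,9) + (43,2)
step 4: (815, 38)  from 1·(622,29) + (193,9)
step 5: (2252, 105)  from 2·(815,38) + (622,29)
step 6: (23335, 1088)  from 10·(2252,105) + (815,38)
step 7: (48922, 2281)  from 2·(23335,1088) + (2252,105)
step 8: (72257, 3369)  from 1·(48922,2281) + (23335,1088)
…
step 10: (1135029, 52921)  from 4·(265693,12388) + (72257,3369)
step 11: (2535751, 118230)  from 2·(1135029,52921) + (265693,12388)
(x₁, y₁) = (2535751, 118230);  2535751² − 460·118230² = 1 ✓
(x_2, y_2) = (2535751·2535751 + 460·118230·118230, 2535751·118230 + 118230·2535751) = (12860066268001, 599603681460)
(x_3, y_3) = (2535751·12860066268001 + 460·118230·599603681460, 2535751·599603681460 + 118230·12860066268001) = (65219851798297071751, 3040891269731634690)
(x_4, y_4) = (2535751·65219851798297071751 + 460·118230·3040891269731634690, 2535751·3040891269731634690 + 118230·65219851798297071751) = (330762608834754335913072001, 15421886156225925189922920)
(x_5, y_5) = (2535751·330762608834754335913072001 + 460·118230·15421886156225925189922920, 2535751·15421886156225925189922920 + 118230·330762608834754335913072001) = (1677463232230609064240018182143751, 78212126485069051161274736991150)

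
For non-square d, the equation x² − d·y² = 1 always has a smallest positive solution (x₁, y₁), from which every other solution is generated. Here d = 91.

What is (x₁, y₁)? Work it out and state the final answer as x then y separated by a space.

√91 → a₀=9, period (1,1,5,1,5,1,1,18); ℓ=8 even so k=7
step 0: (9, 1)  from 9·(1,0) + (0,1)
step 1: (10, 1)  from 1·(9,1) + (1,0)
step 2: (19, 2)  from 1·(10,1) + (9,1)
step 3: (105, 11)  from 5·(19,2) + (10,1)
step 4: (124, 13)  from 1·(105,11) + (19,2)
step 5: (725, 76)  from 5·(124,13) + (105,11)
step 6: (849, 89)  from 1·(725,76) + (124,13)
step 7: (1574, 165)  from 1·(849,89) + (725,76)
(x₁, y₁) = (1574, 165);  1574² − 91·165² = 1 ✓

1574 165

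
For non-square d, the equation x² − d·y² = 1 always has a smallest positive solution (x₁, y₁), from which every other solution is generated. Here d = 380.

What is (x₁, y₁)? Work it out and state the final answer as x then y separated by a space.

39 2

√380 → a₀=19, period (2,38); ℓ=2 even so k=1
i=0: a=19 ⇒ p=19, q=1
i=1: a=2 ⇒ p=39, q=2
(x₁, y₁) = (39, 2);  39² − 380·2² = 1 ✓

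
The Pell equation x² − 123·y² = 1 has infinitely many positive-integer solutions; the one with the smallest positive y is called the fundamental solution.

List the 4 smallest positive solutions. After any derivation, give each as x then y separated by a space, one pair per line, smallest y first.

d=123: √d = [11; 11,22] (ℓ=2, even), read p_1/q_1
a_0=11:  p_0=11·1+0=11,  q_0=11·0+1=1
a_1=11:  p_1=11·11+1=122,  q_1=11·1+0=11
fundamental: x₁=122, y₁=11  (since 14884 − 123·121 = 1)
n=2: (122,11)∘(122,11) = (122·122+123·11·11, 122·11+11·122) = (29767,2684)
n=3: (29767,2684)∘(122,11) = (122·29767+123·11·2684, 122·2684+11·29767) = (7263026,654885)
n=4: (7263026,654885)∘(122,11) = (122·7263026+123·11·654885, 122·654885+11·7263026) = (1772148577,159789256)

122 11
29767 2684
7263026 654885
1772148577 159789256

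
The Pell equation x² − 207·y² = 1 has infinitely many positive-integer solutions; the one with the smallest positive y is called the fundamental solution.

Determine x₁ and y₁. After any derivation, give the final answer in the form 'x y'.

1151 80

√207 = [14; 2,1,1,2,1,1,2,28, …], period ℓ=8 (even) → k=7
step 0: (14, 1)  from 14·(1,0) + (0,1)
step 1: (29, 2)  from 2·(14,1) + (1,0)
step 2: (43, 3)  from 1·(29,2) + (14,1)
…
step 4: (187, 13)  from 2·(72,5) + (43,3)
step 5: (259, 18)  from 1·(187,13) + (72,5)
step 6: (446, 31)  from 1·(259,18) + (187,13)
step 7: (1151, 80)  from 2·(446,31) + (259,18)
fundamental: x₁=1151, y₁=80  (since 1324801 − 207·6400 = 1)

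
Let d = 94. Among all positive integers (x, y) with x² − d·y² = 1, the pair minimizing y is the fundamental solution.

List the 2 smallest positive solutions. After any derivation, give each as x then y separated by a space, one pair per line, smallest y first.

[9; 1,2,3,1,1,…,2,1,18] for √94; ℓ=16 ⇒ convergent index 15
i=0: a=9 ⇒ p=9, q=1
…
i=3: a=3 ⇒ p=97, q=10
…
i=7: a=1 ⇒ p=1464, q=151
i=8: a=8 ⇒ p=12953, q=1336
i=9: a=1 ⇒ p=14417, q=1487
…
i=11: a=1 ⇒ p=99455, q=10258
i=12: a=1 ⇒ p=184493, q=19029
i=13: a=3 ⇒ p=652934, q=67345
i=14: a=2 ⇒ p=1490361, q=153719
i=15: a=1 ⇒ p=2143295, q=221064
→ (2143295, 221064).  Check: 2143295²=4593713457025, 94·221064²=4593713457024, difference 1.
(2143295+221064√94)^2 = 9187426914049 + 947610731760√94

2143295 221064
9187426914049 947610731760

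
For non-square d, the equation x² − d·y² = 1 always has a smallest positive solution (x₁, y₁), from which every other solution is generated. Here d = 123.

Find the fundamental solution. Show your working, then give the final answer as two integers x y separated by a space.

122 11

d=123: √d = [11; 11,22] (ℓ=2, even), read p_1/q_1
step 0: (11, 1)  from 11·(1,0) + (0,1)
step 1: (122, 11)  from 11·(11,1) + (1,0)
(x₁, y₁) = (122, 11);  122² − 123·11² = 1 ✓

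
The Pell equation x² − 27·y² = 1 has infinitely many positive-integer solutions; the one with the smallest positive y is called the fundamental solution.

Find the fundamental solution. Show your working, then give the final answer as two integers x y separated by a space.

√27 → a₀=5, period (5,10); ℓ=2 even so k=1
step 0: (5, 1)  from 5·(1,0) + (0,1)
step 1: (26, 5)  from 5·(5,1) + (1,0)
fundamental: x₁=26, y₁=5  (since 676 − 27·25 = 1)

26 5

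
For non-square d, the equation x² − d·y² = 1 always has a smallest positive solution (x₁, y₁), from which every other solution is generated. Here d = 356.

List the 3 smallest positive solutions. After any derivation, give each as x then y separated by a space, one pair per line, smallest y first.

500001 26500
500002000001 26500053000
500003000004500001 26500106000079500

√356 → a₀=18, period (1,6,1,1,2,…,6,1,36); ℓ=14 even so k=13
a_0=18:  p_0=18·1+0=18,  q_0=18·0+1=1
a_1=1:  p_1=1·18+1=19,  q_1=1·1+0=1
a_2=6:  p_2=6·19+18=132,  q_2=6·1+1=7
a_3=1:  p_3=1·132+19=151,  q_3=1·7+1=8
a_4=1:  p_4=1·151+132=283,  q_4=1·8+7=15
a_5=2:  p_5=2·283+151=717,  q_5=2·15+8=38
…
a_7=8:  p_7=8·1000+717=8717,  q_7=8·53+38=462
a_8=1:  p_8=1·8717+1000=9717,  q_8=1·462+53=515
a_9=2:  p_9=2·9717+8717=28151,  q_9=2·515+462=1492
a_10=1:  p_10=1·28151+9717=37868,  q_10=1·1492+515=2007
a_11=1:  p_11=1·37868+28151=66019,  q_11=1·2007+1492=3499
a_12=6:  p_12=6·66019+37868=433982,  q_12=6·3499+2007=23001
a_13=1:  p_13=1·433982+66019=500001,  q_13=1·23001+3499=26500
(x₁, y₁) = (500001, 26500);  500001² − 356·26500² = 1 ✓
(x_2, y_2) = (500001·500001 + 356·26500·26500, 500001·26500 + 26500·500001) = (500002000001, 26500053000)
(x_3, y_3) = (500001·500002000001 + 356·26500·26500053000, 500001·26500053000 + 26500·500002000001) = (500003000004500001, 26500106000079500)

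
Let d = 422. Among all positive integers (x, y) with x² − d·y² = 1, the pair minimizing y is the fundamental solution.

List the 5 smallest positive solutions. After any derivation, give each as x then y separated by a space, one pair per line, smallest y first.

d=422: √d = [20; 1,1,5,2,1,…,1,1,40] (ℓ=14, even), read p_13/q_13
step 0: (20, 1)  from 20·(1,0) + (0,1)
…
step 3: (226, 11)  from 5·(41,2) + (21,1)
…
step 5: (719, 35)  from 1·(493,24) + (226,11)
…
step 9: (217526, 10589)  from 1·(163807,7974) + (53719,2615)
step 10: (598859, 29152)  from 2·(217526,10589) + (163807,7974)
…
step 12: (3810680, 185501)  from 1·(3211821,156349) + (598859,29152)
step 13: (7022501, 341850)  from 1·(3810680,185501) + (3211821,156349)
→ (7022501, 341850).  Check: 7022501²=49315520295001, 422·341850²=49315520295000, difference 1.
(7022501+341850√422)^2 = 98631040590001 + 4801283933700√422
(7022501+341850√422)^3 = 1385273162348638202501 + 67434042451384025550√422
(7022501+341850√422)^4 = 19456164335732849620362360001 + 947111261097768740333867400√422
(7022501+341850√422)^5 = 273261867007695159110526238300562501 + 13302179556340616719484196916709250√422

7022501 341850
98631040590001 4801283933700
1385273162348638202501 67434042451384025550
19456164335732849620362360001 947111261097768740333867400
273261867007695159110526238300562501 13302179556340616719484196916709250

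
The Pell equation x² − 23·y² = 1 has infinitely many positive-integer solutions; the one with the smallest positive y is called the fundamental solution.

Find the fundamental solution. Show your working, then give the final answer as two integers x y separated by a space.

√23 = [4; 1,3,1,8, …], period ℓ=4 (even) → k=3
step 0: (4, 1)  from 4·(1,0) + (0,1)
…
step 2: (19, 4)  from 3·(5,1) + (4,1)
step 3: (24, 5)  from 1·(19,4) + (5,1)
→ (24, 5).  Check: 24²=576, 23·5²=575, difference 1.

24 5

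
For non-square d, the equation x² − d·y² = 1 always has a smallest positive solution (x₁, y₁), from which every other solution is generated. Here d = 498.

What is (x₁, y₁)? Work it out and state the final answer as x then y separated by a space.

179777 8056

√498 = [22; 3,6,22,6,3,44, …], period ℓ=6 (even) → k=5
a_0=22:  p_0=22·1+0=22,  q_0=22·0+1=1
…
a_4=6:  p_4=6·9395+424=56794,  q_4=6·421+19=2545
a_5=3:  p_5=3·56794+9395=179777,  q_5=3·2545+421=8056
(x₁, y₁) = (179777, 8056);  179777² − 498·8056² = 1 ✓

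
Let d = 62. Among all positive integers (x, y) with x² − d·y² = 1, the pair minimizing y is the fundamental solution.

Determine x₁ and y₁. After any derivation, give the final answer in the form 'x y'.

63 8

√62 = [7; 1,6,1,14, …], period ℓ=4 (even) → k=3
step 0: (7, 1)  from 7·(1,0) + (0,1)
step 1: (8, 1)  from 1·(7,1) + (1,0)
step 2: (55, 7)  from 6·(8,1) + (7,1)
step 3: (63, 8)  from 1·(55,7) + (8,1)
→ (63, 8).  Check: 63²=3969, 62·8²=3968, difference 1.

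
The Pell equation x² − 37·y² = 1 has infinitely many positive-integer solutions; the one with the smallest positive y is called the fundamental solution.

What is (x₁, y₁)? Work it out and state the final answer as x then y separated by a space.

73 12

[6; 12] for √37; ℓ=1 ⇒ convergent index 1
k=0  a_k=6  p_k/q_k = 6/1
k=1  a_k=12  p_k/q_k = 73/12
(x₁, y₁) = (73, 12);  73² − 37·12² = 1 ✓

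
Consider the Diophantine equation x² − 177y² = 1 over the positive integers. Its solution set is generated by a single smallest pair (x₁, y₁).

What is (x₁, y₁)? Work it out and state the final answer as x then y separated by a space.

62423 4692

√177 = [13; 3,3,2,8,2,3,3,26, …], period ℓ=8 (even) → k=7
step 0: (13, 1)  from 13·(1,0) + (0,1)
…
step 2: (133, 10)  from 3·(40,3) + (13,1)
step 3: (306, 23)  from 2·(133,10) + (40,3)
…
step 5: (5468, 411)  from 2·(2581,194) + (306,23)
step 6: (18985, 1427)  from 3·(5468,411) + (2581,194)
step 7: (62423, 4692)  from 3·(18985,1427) + (5468,411)
→ (62423, 4692).  Check: 62423²=3896630929, 177·4692²=3896630928, difference 1.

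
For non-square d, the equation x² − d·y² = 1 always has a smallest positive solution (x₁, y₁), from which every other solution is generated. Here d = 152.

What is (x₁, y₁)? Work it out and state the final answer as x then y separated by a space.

37 3

√152 = [12; 3,24, …], period ℓ=2 (even) → k=1
i=0: a=12 ⇒ p=12, q=1
i=1: a=3 ⇒ p=37, q=3
(x₁, y₁) = (37, 3);  37² − 152·3² = 1 ✓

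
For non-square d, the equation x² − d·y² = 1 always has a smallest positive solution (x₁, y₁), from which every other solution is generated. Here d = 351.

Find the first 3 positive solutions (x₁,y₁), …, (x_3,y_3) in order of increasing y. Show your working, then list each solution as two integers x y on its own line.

62425 3332
7793761249 416000200
973051091875225 51937624966668

√351 → a₀=18, period (1,2,1,3,2,2,2,3,1,2,1,36); ℓ=12 even so k=11
step 0: (18, 1)  from 18·(1,0) + (0,1)
…
step 2: (56, 3)  from 2·(19,1) + (18,1)
…
step 4: (281, 15)  from 3·(75,4) + (56,3)
step 5: (637, 34)  from 2·(281,15) + (75,4)
step 6: (1555, 83)  from 2·(637,34) + (281,15)
…
step 10: (45882, 2449)  from 2·(16543,883) + (12796,683)
step 11: (62425, 3332)  from 1·(45882,2449) + (16543,883)
→ (62425, 3332).  Check: 62425²=3896880625, 351·3332²=3896880624, difference 1.
(62425+3332√351)^2 = 7793761249 + 416000200√351
(62425+3332√351)^3 = 973051091875225 + 51937624966668√351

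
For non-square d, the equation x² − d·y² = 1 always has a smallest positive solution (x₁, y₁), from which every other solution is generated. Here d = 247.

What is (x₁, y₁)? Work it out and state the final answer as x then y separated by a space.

85292 5427

[15; 1,2,1,1,9,1,9,1,1,2,1,30] for √247; ℓ=12 ⇒ convergent index 11
i=0: a=15 ⇒ p=15, q=1
…
i=6: a=1 ⇒ p=1163, q=74
…
i=8: a=1 ⇒ p=12683, q=807
i=9: a=1 ⇒ p=24203, q=1540
i=10: a=2 ⇒ p=61089, q=3887
i=11: a=1 ⇒ p=85292, q=5427
fundamental: x₁=85292, y₁=5427  (since 7274725264 − 247·29452329 = 1)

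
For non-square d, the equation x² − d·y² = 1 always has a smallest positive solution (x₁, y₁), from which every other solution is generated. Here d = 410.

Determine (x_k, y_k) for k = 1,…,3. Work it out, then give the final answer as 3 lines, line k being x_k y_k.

81 4
13121 648
2125521 104972

[20; 4,40] for √410; ℓ=2 ⇒ convergent index 1
a_0=20:  p_0=20·1+0=20,  q_0=20·0+1=1
a_1=4:  p_1=4·20+1=81,  q_1=4·1+0=4
→ (81, 4).  Check: 81²=6561, 410·4²=6560, difference 1.
(x_2, y_2) = (81·81 + 410·4·4, 81·4 + 4·81) = (13121, 648)
(x_3, y_3) = (81·13121 + 410·4·648, 81·648 + 4·13121) = (2125521, 104972)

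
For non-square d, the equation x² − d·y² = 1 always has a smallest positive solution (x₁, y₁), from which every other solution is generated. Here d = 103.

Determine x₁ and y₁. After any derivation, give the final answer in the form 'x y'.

√103 → a₀=10, period (6,1,2,1,1,9,1,1,2,1,6,20); ℓ=12 even so k=11
step 0: (10, 1)  from 10·(1,0) + (0,1)
…
step 5: (477, 47)  from 1·(274,27) + (203,20)
…
step 9: (24266, 2391)  from 2·(9611,947) + (5044,497)
step 10: (33877, 3338)  from 1·(24266,2391) + (9611,947)
step 11: (227528, 22419)  from 6·(33877,3338) + (24266,2391)
fundamental: x₁=227528, y₁=22419  (since 51768990784 − 103·502611561 = 1)

227528 22419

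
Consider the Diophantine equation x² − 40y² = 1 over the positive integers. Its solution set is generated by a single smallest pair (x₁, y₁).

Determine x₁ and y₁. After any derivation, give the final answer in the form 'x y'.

19 3

[6; 3,12] for √40; ℓ=2 ⇒ convergent index 1
k=0  a_k=6  p_k/q_k = 6/1
k=1  a_k=3  p_k/q_k = 19/3
→ (19, 3).  Check: 19²=361, 40·3²=360, difference 1.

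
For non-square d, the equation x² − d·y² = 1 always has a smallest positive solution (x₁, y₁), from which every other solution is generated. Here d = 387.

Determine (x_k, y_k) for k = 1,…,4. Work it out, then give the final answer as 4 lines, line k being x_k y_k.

3482 177
24248647 1232628
168867574226 8584021215
1175993762661217 59779122508632

d=387: √d = [19; 1,2,19,2,1,38] (ℓ=6, even), read p_5/q_5
i=0: a=19 ⇒ p=19, q=1
i=1: a=1 ⇒ p=20, q=1
i=2: a=2 ⇒ p=59, q=3
i=3: a=19 ⇒ p=1141, q=58
i=4: a=2 ⇒ p=2341, q=119
i=5: a=1 ⇒ p=3482, q=177
(x₁, y₁) = (3482, 177);  3482² − 387·177² = 1 ✓
k=2:  x_2 = 3482·3482+387·177·177 = 24248647,  y_2 = 3482·177+177·3482 = 1232628
k=3:  x_3 = 3482·24248647+387·177·1232628 = 168867574226,  y_3 = 3482·1232628+177·24248647 = 8584021215
k=4:  x_4 = 3482·168867574226+387·177·8584021215 = 1175993762661217,  y_4 = 3482·8584021215+177·168867574226 = 59779122508632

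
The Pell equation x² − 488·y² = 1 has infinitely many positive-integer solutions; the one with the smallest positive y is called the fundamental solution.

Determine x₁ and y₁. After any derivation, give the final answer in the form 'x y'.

√488 → a₀=22, period (11,44); ℓ=2 even so k=1
step 0: (22, 1)  from 22·(1,0) + (0,1)
step 1: (243, 11)  from 11·(22,1) + (1,0)
fundamental: x₁=243, y₁=11  (since 59049 − 488·121 = 1)

243 11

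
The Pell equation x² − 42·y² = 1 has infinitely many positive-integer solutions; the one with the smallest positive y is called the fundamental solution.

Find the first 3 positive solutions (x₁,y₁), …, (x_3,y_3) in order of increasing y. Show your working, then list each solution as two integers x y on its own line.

√42 → a₀=6, period (2,12); ℓ=2 even so k=1
k=0  a_k=6  p_k/q_k = 6/1
k=1  a_k=2  p_k/q_k = 13/2
fundamental: x₁=13, y₁=2  (since 169 − 42·4 = 1)
k=2:  x_2 = 13·13+42·2·2 = 337,  y_2 = 13·2+2·13 = 52
k=3:  x_3 = 13·337+42·2·52 = 8749,  y_3 = 13·52+2·337 = 1350

13 2
337 52
8749 1350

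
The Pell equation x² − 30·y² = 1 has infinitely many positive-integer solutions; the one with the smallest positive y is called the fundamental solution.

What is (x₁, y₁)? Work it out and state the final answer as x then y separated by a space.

[5; 2,10] for √30; ℓ=2 ⇒ convergent index 1
i=0: a=5 ⇒ p=5, q=1
i=1: a=2 ⇒ p=11, q=2
fundamental: x₁=11, y₁=2  (since 121 − 30·4 = 1)

11 2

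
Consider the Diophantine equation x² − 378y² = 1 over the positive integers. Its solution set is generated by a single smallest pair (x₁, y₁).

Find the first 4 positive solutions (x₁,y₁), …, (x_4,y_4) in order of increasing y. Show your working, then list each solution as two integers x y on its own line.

8749 450
153090001 7874100
2678768828749 137781001350
46873096812360001 2410891953748200

√378 = [19; 2,3,1,4,1,3,2,38, …], period ℓ=8 (even) → k=7
a_0=19:  p_0=19·1+0=19,  q_0=19·0+1=1
a_1=2:  p_1=2·19+1=39,  q_1=2·1+0=2
…
a_3=1:  p_3=1·136+39=175,  q_3=1·7+2=9
…
a_6=3:  p_6=3·1011+836=3869,  q_6=3·52+43=199
a_7=2:  p_7=2·3869+1011=8749,  q_7=2·199+52=450
fundamental: x₁=8749, y₁=450  (since 76545001 − 378·202500 = 1)
(x_2, y_2) = (8749·8749 + 378·450·450, 8749·450 + 450·8749) = (153090001, 7874100)
(x_3, y_3) = (8749·153090001 + 378·450·7874100, 8749·7874100 + 450·153090001) = (2678768828749, 137781001350)
(x_4, y_4) = (8749·2678768828749 + 378·450·137781001350, 8749·137781001350 + 450·2678768828749) = (46873096812360001, 2410891953748200)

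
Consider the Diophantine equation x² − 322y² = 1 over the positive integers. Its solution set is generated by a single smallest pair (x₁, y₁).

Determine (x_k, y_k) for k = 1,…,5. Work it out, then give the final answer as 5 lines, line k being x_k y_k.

323 18
208657 11628
134792099 7511670
87075487297 4852527192
56250630001763 3134725054362

√322 → a₀=17, period (1,16,1,34); ℓ=4 even so k=3
a_0=17:  p_0=17·1+0=17,  q_0=17·0+1=1
a_1=1:  p_1=1·17+1=18,  q_1=1·1+0=1
a_2=16:  p_2=16·18+17=305,  q_2=16·1+1=17
a_3=1:  p_3=1·305+18=323,  q_3=1·17+1=18
fundamental: x₁=323, y₁=18  (since 104329 − 322·324 = 1)
n=2: (323,18)∘(323,18) = (323·323+322·18·18, 323·18+18·323) = (208657,11628)
n=3: (208657,11628)∘(323,18) = (323·208657+322·18·11628, 323·11628+18·208657) = (134792099,7511670)
n=4: (134792099,7511670)∘(323,18) = (323·134792099+322·18·7511670, 323·7511670+18·134792099) = (87075487297,4852527192)
n=5: (87075487297,4852527192)∘(323,18) = (323·87075487297+322·18·4852527192, 323·4852527192+18·87075487297) = (56250630001763,3134725054362)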